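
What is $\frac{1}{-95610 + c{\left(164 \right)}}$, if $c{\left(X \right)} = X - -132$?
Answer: $- \frac{1}{95314} \approx -1.0492 \cdot 10^{-5}$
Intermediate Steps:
$c{\left(X \right)} = 132 + X$ ($c{\left(X \right)} = X + 132 = 132 + X$)
$\frac{1}{-95610 + c{\left(164 \right)}} = \frac{1}{-95610 + \left(132 + 164\right)} = \frac{1}{-95610 + 296} = \frac{1}{-95314} = - \frac{1}{95314}$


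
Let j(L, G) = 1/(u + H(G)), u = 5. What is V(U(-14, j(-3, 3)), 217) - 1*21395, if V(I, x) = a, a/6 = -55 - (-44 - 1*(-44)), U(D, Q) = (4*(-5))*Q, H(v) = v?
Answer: -21725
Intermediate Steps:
j(L, G) = 1/(5 + G)
U(D, Q) = -20*Q
a = -330 (a = 6*(-55 - (-44 - 1*(-44))) = 6*(-55 - (-44 + 44)) = 6*(-55 - 1*0) = 6*(-55 + 0) = 6*(-55) = -330)
V(I, x) = -330
V(U(-14, j(-3, 3)), 217) - 1*21395 = -330 - 1*21395 = -330 - 21395 = -21725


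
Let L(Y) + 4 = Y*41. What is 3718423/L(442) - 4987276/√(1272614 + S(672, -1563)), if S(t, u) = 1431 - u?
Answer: 3718423/18118 - 1246819*√318902/159451 ≈ -4210.5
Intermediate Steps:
L(Y) = -4 + 41*Y (L(Y) = -4 + Y*41 = -4 + 41*Y)
3718423/L(442) - 4987276/√(1272614 + S(672, -1563)) = 3718423/(-4 + 41*442) - 4987276/√(1272614 + (1431 - 1*(-1563))) = 3718423/(-4 + 18122) - 4987276/√(1272614 + (1431 + 1563)) = 3718423/18118 - 4987276/√(1272614 + 2994) = 3718423*(1/18118) - 4987276*√318902/637804 = 3718423/18118 - 4987276*√318902/637804 = 3718423/18118 - 1246819*√318902/159451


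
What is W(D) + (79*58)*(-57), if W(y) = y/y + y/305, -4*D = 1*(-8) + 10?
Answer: -159315531/610 ≈ -2.6117e+5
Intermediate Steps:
D = -1/2 (D = -(1*(-8) + 10)/4 = -(-8 + 10)/4 = -1/4*2 = -1/2 ≈ -0.50000)
W(y) = 1 + y/305 (W(y) = 1 + y*(1/305) = 1 + y/305)
W(D) + (79*58)*(-57) = (1 + (1/305)*(-1/2)) + (79*58)*(-57) = (1 - 1/610) + 4582*(-57) = 609/610 - 261174 = -159315531/610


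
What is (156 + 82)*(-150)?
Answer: -35700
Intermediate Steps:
(156 + 82)*(-150) = 238*(-150) = -35700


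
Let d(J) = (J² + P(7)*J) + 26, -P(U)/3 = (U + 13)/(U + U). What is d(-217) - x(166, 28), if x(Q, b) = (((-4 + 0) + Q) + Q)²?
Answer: -59539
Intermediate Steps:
P(U) = -3*(13 + U)/(2*U) (P(U) = -3*(U + 13)/(U + U) = -3*(13 + U)/(2*U))
x(Q, b) = (-4 + 2*Q)² (x(Q, b) = ((-4 + Q) + Q)² = (-4 + 2*Q)²)
d(J) = 26 + J² - 30*J/7 (d(J) = (J² + ((3/2)*(-13 - 1*7)/7)*J) + 26 = (J² + ((3/2)*(⅐)*(-13 - 7))*J) + 26 = (J² + ((3/2)*(⅐)*(-20))*J) + 26 = (J² - 30*J/7) + 26 = 26 + J² - 30*J/7)
d(-217) - x(166, 28) = (26 + (-217)² - 30/7*(-217)) - 4*(-2 + 166)² = (26 + 47089 + 930) - 4*164² = 48045 - 4*26896 = 48045 - 1*107584 = 48045 - 107584 = -59539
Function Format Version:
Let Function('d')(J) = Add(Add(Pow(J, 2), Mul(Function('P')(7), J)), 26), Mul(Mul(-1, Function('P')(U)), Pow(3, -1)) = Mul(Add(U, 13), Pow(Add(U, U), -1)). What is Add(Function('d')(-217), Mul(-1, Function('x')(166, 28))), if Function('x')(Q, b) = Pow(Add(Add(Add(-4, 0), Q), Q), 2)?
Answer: -59539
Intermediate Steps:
Function('P')(U) = Mul(Rational(-3, 2), Pow(U, -1), Add(13, U)) (Function('P')(U) = Mul(-3, Mul(Add(U, 13), Pow(Add(U, U), -1))) = Mul(-3, Mul(Add(13, U), Pow(Mul(2, U), -1))) = Mul(-3, Mul(Add(13, U), Mul(Rational(1, 2), Pow(U, -1)))) = Mul(-3, Mul(Rational(1, 2), Pow(U, -1), Add(13, U))) = Mul(Rational(-3, 2), Pow(U, -1), Add(13, U)))
Function('x')(Q, b) = Pow(Add(-4, Mul(2, Q)), 2) (Function('x')(Q, b) = Pow(Add(Add(-4, Q), Q), 2) = Pow(Add(-4, Mul(2, Q)), 2))
Function('d')(J) = Add(26, Pow(J, 2), Mul(Rational(-30, 7), J)) (Function('d')(J) = Add(Add(Pow(J, 2), Mul(Mul(Rational(3, 2), Pow(7, -1), Add(-13, Mul(-1, 7))), J)), 26) = Add(Add(Pow(J, 2), Mul(Mul(Rational(3, 2), Rational(1, 7), Add(-13, -7)), J)), 26) = Add(Add(Pow(J, 2), Mul(Mul(Rational(3, 2), Rational(1, 7), -20), J)), 26) = Add(Add(Pow(J, 2), Mul(Rational(-30, 7), J)), 26) = Add(26, Pow(J, 2), Mul(Rational(-30, 7), J)))
Add(Function('d')(-217), Mul(-1, Function('x')(166, 28))) = Add(Add(26, Pow(-217, 2), Mul(Rational(-30, 7), -217)), Mul(-1, Mul(4, Pow(Add(-2, 166), 2)))) = Add(Add(26, 47089, 930), Mul(-1, Mul(4, Pow(164, 2)))) = Add(48045, Mul(-1, Mul(4, 26896))) = Add(48045, Mul(-1, 107584)) = Add(48045, -107584) = -59539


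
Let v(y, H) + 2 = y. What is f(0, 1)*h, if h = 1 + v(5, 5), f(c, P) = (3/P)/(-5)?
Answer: -12/5 ≈ -2.4000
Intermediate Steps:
v(y, H) = -2 + y
f(c, P) = -3/(5*P) (f(c, P) = (3/P)*(-⅕) = -3/(5*P))
h = 4 (h = 1 + (-2 + 5) = 1 + 3 = 4)
f(0, 1)*h = -⅗/1*4 = -⅗*1*4 = -⅗*4 = -12/5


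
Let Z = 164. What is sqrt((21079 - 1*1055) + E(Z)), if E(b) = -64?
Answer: 2*sqrt(4990) ≈ 141.28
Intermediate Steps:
sqrt((21079 - 1*1055) + E(Z)) = sqrt((21079 - 1*1055) - 64) = sqrt((21079 - 1055) - 64) = sqrt(20024 - 64) = sqrt(19960) = 2*sqrt(4990)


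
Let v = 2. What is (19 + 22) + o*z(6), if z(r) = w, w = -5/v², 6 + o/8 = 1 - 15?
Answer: 241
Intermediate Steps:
o = -160 (o = -48 + 8*(1 - 15) = -48 + 8*(-14) = -48 - 112 = -160)
w = -5/4 (w = -5/(2²) = -5/4 ≈ -1.2500)
z(r) = -5/4
(19 + 22) + o*z(6) = (19 + 22) - 160*(-5/4) = 41 + 200 = 241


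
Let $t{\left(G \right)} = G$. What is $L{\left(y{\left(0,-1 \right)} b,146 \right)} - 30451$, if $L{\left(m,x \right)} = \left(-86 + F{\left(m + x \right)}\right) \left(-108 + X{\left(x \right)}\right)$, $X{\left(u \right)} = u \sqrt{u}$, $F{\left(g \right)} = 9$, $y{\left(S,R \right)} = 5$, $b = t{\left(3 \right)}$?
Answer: $-22135 - 11242 \sqrt{146} \approx -1.5797 \cdot 10^{5}$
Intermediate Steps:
$b = 3$
$X{\left(u \right)} = u^{\frac{3}{2}}$
$L{\left(m,x \right)} = 8316 - 77 x^{\frac{3}{2}}$ ($L{\left(m,x \right)} = \left(-86 + 9\right) \left(-108 + x^{\frac{3}{2}}\right) = - 77 \left(-108 + x^{\frac{3}{2}}\right) = 8316 - 77 x^{\frac{3}{2}}$)
$L{\left(y{\left(0,-1 \right)} b,146 \right)} - 30451 = \left(8316 - 77 \cdot 146^{\frac{3}{2}}\right) - 30451 = \left(8316 - 77 \cdot 146 \sqrt{146}\right) - 30451 = \left(8316 - 11242 \sqrt{146}\right) - 30451 = -22135 - 11242 \sqrt{146}$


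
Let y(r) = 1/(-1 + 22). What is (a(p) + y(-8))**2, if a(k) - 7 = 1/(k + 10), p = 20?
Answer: 2211169/44100 ≈ 50.140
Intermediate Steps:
y(r) = 1/21
a(k) = 7 + 1/(10 + k) (a(k) = 7 + 1/(k + 10) = 7 + 1/(10 + k))
(a(p) + y(-8))**2 = ((71 + 7*20)/(10 + 20) + 1/21)**2 = ((71 + 140)/30 + 1/21)**2 = ((1/30)*211 + 1/21)**2 = (211/30 + 1/21)**2 = (1487/210)**2 = 2211169/44100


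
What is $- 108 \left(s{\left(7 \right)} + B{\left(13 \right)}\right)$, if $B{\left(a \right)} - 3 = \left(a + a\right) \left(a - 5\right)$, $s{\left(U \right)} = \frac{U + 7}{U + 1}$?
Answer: $-22977$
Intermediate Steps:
$s{\left(U \right)} = \frac{7 + U}{1 + U}$
$B{\left(a \right)} = 3 + 2 a \left(-5 + a\right)$ ($B{\left(a \right)} = 3 + \left(a + a\right) \left(a - 5\right) = 3 + 2 a \left(-5 + a\right)$)
$- 108 \left(s{\left(7 \right)} + B{\left(13 \right)}\right) = - 108 \left(\frac{7 + 7}{1 + 7} + \left(3 - 130 + 2 \cdot 13^{2}\right)\right) = - 108 \left(\frac{1}{8} \cdot 14 + \left(3 - 130 + 2 \cdot 169\right)\right) = - 108 \left(\frac{1}{8} \cdot 14 + \left(3 - 130 + 338\right)\right) = - 108 \left(\frac{7}{4} + 211\right) = \left(-108\right) \frac{851}{4} = -22977$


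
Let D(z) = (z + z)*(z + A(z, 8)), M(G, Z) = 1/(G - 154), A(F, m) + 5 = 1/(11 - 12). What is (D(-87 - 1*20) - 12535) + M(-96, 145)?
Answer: 2911749/250 ≈ 11647.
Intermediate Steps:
A(F, m) = -6 (A(F, m) = -5 + 1/(11 - 12) = -5 + 1/(-1) = -5 - 1 = -6)
M(G, Z) = 1/(-154 + G)
D(z) = 2*z*(-6 + z) (D(z) = (z + z)*(z - 6) = (2*z)*(-6 + z) = 2*z*(-6 + z))
(D(-87 - 1*20) - 12535) + M(-96, 145) = (2*(-87 - 1*20)*(-6 + (-87 - 1*20)) - 12535) + 1/(-154 - 96) = (2*(-87 - 20)*(-6 + (-87 - 20)) - 12535) + 1/(-250) = (2*(-107)*(-6 - 107) - 12535) - 1/250 = (2*(-107)*(-113) - 12535) - 1/250 = (24182 - 12535) - 1/250 = 11647 - 1/250 = 2911749/250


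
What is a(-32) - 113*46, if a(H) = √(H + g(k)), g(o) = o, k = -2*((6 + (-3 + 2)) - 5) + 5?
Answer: -5198 + 3*I*√3 ≈ -5198.0 + 5.1962*I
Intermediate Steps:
k = 5 (k = -2*((6 - 1) - 5) + 5 = -2*(5 - 5) + 5 = -2*0 + 5 = 0 + 5 = 5)
a(H) = √(5 + H) (a(H) = √(H + 5) = √(5 + H))
a(-32) - 113*46 = √(5 - 32) - 113*46 = √(-27) - 5198 = 3*I*√3 - 5198 = -5198 + 3*I*√3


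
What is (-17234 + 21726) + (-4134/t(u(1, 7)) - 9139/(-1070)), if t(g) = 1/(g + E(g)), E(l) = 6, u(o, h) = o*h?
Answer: -52688361/1070 ≈ -49241.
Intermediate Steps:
u(o, h) = h*o
t(g) = 1/(6 + g) (t(g) = 1/(g + 6) = 1/(6 + g))
(-17234 + 21726) + (-4134/t(u(1, 7)) - 9139/(-1070)) = (-17234 + 21726) + (-4134/(1/(6 + 7*1)) - 9139/(-1070)) = 4492 + (-4134/(1/(6 + 7)) - 9139*(-1/1070)) = 4492 + (-4134/(1/13) + 9139/1070) = 4492 + (-4134/1/13 + 9139/1070) = 4492 + (-4134*13 + 9139/1070) = 4492 + (-53742 + 9139/1070) = 4492 - 57494801/1070 = -52688361/1070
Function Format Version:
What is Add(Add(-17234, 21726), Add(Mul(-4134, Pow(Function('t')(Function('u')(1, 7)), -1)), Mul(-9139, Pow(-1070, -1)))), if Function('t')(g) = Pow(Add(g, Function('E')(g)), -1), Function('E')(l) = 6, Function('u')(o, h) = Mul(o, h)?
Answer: Rational(-52688361, 1070) ≈ -49241.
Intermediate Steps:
Function('u')(o, h) = Mul(h, o)
Function('t')(g) = Pow(Add(6, g), -1) (Function('t')(g) = Pow(Add(g, 6), -1) = Pow(Add(6, g), -1))
Add(Add(-17234, 21726), Add(Mul(-4134, Pow(Function('t')(Function('u')(1, 7)), -1)), Mul(-9139, Pow(-1070, -1)))) = Add(Add(-17234, 21726), Add(Mul(-4134, Pow(Pow(Add(6, Mul(7, 1)), -1), -1)), Mul(-9139, Pow(-1070, -1)))) = Add(4492, Add(Mul(-4134, Pow(Pow(Add(6, 7), -1), -1)), Mul(-9139, Rational(-1, 1070)))) = Add(4492, Add(Mul(-4134, Pow(Pow(13, -1), -1)), Rational(9139, 1070))) = Add(4492, Add(Mul(-4134, Pow(Rational(1, 13), -1)), Rational(9139, 1070))) = Add(4492, Add(Mul(-4134, 13), Rational(9139, 1070))) = Add(4492, Add(-53742, Rational(9139, 1070))) = Add(4492, Rational(-57494801, 1070)) = Rational(-52688361, 1070)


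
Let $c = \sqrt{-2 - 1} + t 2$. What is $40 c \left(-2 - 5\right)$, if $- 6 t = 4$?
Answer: $\frac{1120}{3} - 280 i \sqrt{3} \approx 373.33 - 484.97 i$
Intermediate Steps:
$t = - \frac{2}{3}$ ($t = \left(- \frac{1}{6}\right) 4 = - \frac{2}{3} \approx -0.66667$)
$c = - \frac{4}{3} + i \sqrt{3}$ ($c = \sqrt{-2 - 1} - \frac{4}{3} = \sqrt{-3} - \frac{4}{3} = i \sqrt{3} - \frac{4}{3} = - \frac{4}{3} + i \sqrt{3} \approx -1.3333 + 1.732 i$)
$40 c \left(-2 - 5\right) = 40 \left(- \frac{4}{3} + i \sqrt{3}\right) \left(-2 - 5\right) = \left(- \frac{160}{3} + 40 i \sqrt{3}\right) \left(-2 - 5\right) = \left(- \frac{160}{3} + 40 i \sqrt{3}\right) \left(-7\right) = \frac{1120}{3} - 280 i \sqrt{3}$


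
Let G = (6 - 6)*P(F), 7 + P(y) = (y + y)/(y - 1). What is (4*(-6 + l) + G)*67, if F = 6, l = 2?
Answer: -1072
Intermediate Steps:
P(y) = -7 + 2*y/(-1 + y) (P(y) = -7 + (y + y)/(y - 1) = -7 + (2*y)/(-1 + y) = -7 + 2*y/(-1 + y))
G = 0 (G = (6 - 6)*((7 - 5*6)/(-1 + 6)) = 0*((7 - 30)/5) = 0*((⅕)*(-23)) = 0*(-23/5) = 0)
(4*(-6 + l) + G)*67 = (4*(-6 + 2) + 0)*67 = (4*(-4) + 0)*67 = (-16 + 0)*67 = -16*67 = -1072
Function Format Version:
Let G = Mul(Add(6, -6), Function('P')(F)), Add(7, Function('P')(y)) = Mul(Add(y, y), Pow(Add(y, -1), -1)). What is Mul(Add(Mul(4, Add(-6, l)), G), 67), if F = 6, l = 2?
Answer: -1072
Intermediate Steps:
Function('P')(y) = Add(-7, Mul(2, y, Pow(Add(-1, y), -1))) (Function('P')(y) = Add(-7, Mul(Add(y, y), Pow(Add(y, -1), -1))) = Add(-7, Mul(Mul(2, y), Pow(Add(-1, y), -1))) = Add(-7, Mul(2, y, Pow(Add(-1, y), -1))))
G = 0 (G = Mul(Add(6, -6), Mul(Pow(Add(-1, 6), -1), Add(7, Mul(-5, 6)))) = Mul(0, Mul(Pow(5, -1), Add(7, -30))) = Mul(0, Mul(Rational(1, 5), -23)) = Mul(0, Rational(-23, 5)) = 0)
Mul(Add(Mul(4, Add(-6, l)), G), 67) = Mul(Add(Mul(4, Add(-6, 2)), 0), 67) = Mul(Add(Mul(4, -4), 0), 67) = Mul(Add(-16, 0), 67) = Mul(-16, 67) = -1072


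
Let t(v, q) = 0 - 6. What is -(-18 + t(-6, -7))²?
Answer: -576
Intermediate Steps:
t(v, q) = -6
-(-18 + t(-6, -7))² = -(-18 - 6)² = -1*(-24)² = -1*576 = -576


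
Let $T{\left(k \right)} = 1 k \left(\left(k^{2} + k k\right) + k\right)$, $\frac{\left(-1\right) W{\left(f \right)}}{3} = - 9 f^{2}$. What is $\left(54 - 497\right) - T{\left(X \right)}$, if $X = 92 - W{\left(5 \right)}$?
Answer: $395970242$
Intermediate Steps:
$W{\left(f \right)} = 27 f^{2}$ ($W{\left(f \right)} = - 3 \left(- 9 f^{2}\right) = 27 f^{2}$)
$X = -583$ ($X = 92 - 27 \cdot 5^{2} = 92 - 27 \cdot 25 = 92 - 675 = -583$)
$T{\left(k \right)} = k \left(k + 2 k^{2}\right)$ ($T{\left(k \right)} = k \left(\left(k^{2} + k^{2}\right) + k\right) = k \left(2 k^{2} + k\right) = k \left(k + 2 k^{2}\right)$)
$\left(54 - 497\right) - T{\left(X \right)} = \left(54 - 497\right) - \left(-583\right)^{2} \left(1 + 2 \left(-583\right)\right) = \left(54 - 497\right) - 339889 \left(1 - 1166\right) = -443 - 339889 \left(-1165\right) = -443 - -395970685 = -443 + 395970685 = 395970242$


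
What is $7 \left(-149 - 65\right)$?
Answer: $-1498$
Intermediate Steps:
$7 \left(-149 - 65\right) = 7 \left(-214\right) = -1498$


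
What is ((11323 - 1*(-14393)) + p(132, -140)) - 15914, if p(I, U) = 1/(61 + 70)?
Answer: 1284063/131 ≈ 9802.0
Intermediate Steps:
p(I, U) = 1/131
((11323 - 1*(-14393)) + p(132, -140)) - 15914 = ((11323 - 1*(-14393)) + 1/131) - 15914 = ((11323 + 14393) + 1/131) - 15914 = (25716 + 1/131) - 15914 = 3368797/131 - 15914 = 1284063/131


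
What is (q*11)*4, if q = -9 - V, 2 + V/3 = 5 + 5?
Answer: -1452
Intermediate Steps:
V = 24 (V = -6 + 3*(5 + 5) = -6 + 3*10 = -6 + 30 = 24)
q = -33 (q = -9 - 1*24 = -9 - 24 = -33)
(q*11)*4 = -33*11*4 = -363*4 = -1452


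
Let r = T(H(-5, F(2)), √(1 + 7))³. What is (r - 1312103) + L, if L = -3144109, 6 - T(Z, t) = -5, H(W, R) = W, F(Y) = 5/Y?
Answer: -4454881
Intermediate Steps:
T(Z, t) = 11 (T(Z, t) = 6 - 1*(-5) = 6 + 5 = 11)
r = 1331 (r = 11³ = 1331)
(r - 1312103) + L = (1331 - 1312103) - 3144109 = -1310772 - 3144109 = -4454881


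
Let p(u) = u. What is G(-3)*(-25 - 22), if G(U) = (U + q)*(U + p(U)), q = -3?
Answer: -1692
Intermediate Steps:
G(U) = 2*U*(-3 + U) (G(U) = (U - 3)*(U + U) = (-3 + U)*(2*U) = 2*U*(-3 + U))
G(-3)*(-25 - 22) = (2*(-3)*(-3 - 3))*(-25 - 22) = (2*(-3)*(-6))*(-47) = 36*(-47) = -1692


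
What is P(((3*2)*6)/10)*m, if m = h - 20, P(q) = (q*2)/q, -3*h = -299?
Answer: 478/3 ≈ 159.33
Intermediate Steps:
h = 299/3 (h = -⅓*(-299) = 299/3 ≈ 99.667)
P(q) = 2 (P(q) = (2*q)/q = 2)
m = 239/3 (m = 299/3 - 20 = 239/3 ≈ 79.667)
P(((3*2)*6)/10)*m = 2*(239/3) = 478/3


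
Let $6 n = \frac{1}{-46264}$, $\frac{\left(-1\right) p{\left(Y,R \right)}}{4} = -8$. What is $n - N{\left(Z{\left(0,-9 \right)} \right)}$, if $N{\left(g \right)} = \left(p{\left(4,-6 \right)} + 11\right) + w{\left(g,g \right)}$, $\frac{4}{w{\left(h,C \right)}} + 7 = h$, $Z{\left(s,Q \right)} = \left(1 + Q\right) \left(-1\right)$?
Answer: $- \frac{13046449}{277584} \approx -47.0$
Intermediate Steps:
$Z{\left(s,Q \right)} = -1 - Q$
$p{\left(Y,R \right)} = 32$ ($p{\left(Y,R \right)} = \left(-4\right) \left(-8\right) = 32$)
$w{\left(h,C \right)} = \frac{4}{-7 + h}$
$N{\left(g \right)} = 43 + \frac{4}{-7 + g}$ ($N{\left(g \right)} = \left(32 + 11\right) + \frac{4}{-7 + g} = 43 + \frac{4}{-7 + g}$)
$n = - \frac{1}{277584}$ ($n = \frac{1}{6 \left(-46264\right)} = \frac{1}{6} \left(- \frac{1}{46264}\right) = - \frac{1}{277584} \approx -3.6025 \cdot 10^{-6}$)
$n - N{\left(Z{\left(0,-9 \right)} \right)} = - \frac{1}{277584} - \frac{-297 + 43 \left(-1 - -9\right)}{-7 - -8} = - \frac{1}{277584} - \frac{-297 + 43 \left(-1 + 9\right)}{-7 + \left(-1 + 9\right)} = - \frac{1}{277584} - \frac{-297 + 43 \cdot 8}{-7 + 8} = - \frac{1}{277584} - \frac{-297 + 344}{1} = - \frac{1}{277584} - 1 \cdot 47 = - \frac{1}{277584} - 47 = - \frac{13046449}{277584}$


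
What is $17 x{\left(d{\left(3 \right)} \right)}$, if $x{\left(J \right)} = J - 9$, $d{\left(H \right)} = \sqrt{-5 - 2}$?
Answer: $-153 + 17 i \sqrt{7} \approx -153.0 + 44.978 i$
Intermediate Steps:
$d{\left(H \right)} = i \sqrt{7}$ ($d{\left(H \right)} = \sqrt{-7} = i \sqrt{7}$)
$x{\left(J \right)} = -9 + J$
$17 x{\left(d{\left(3 \right)} \right)} = 17 \left(-9 + i \sqrt{7}\right) = -153 + 17 i \sqrt{7}$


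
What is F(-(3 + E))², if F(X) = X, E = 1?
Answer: 16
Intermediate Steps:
F(-(3 + E))² = (-(3 + 1))² = (-1*4)² = (-4)² = 16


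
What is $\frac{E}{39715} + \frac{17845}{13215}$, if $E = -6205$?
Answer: $\frac{25068604}{20993349} \approx 1.1941$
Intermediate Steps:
$\frac{E}{39715} + \frac{17845}{13215} = - \frac{6205}{39715} + \frac{17845}{13215} = \left(-6205\right) \frac{1}{39715} + 17845 \cdot \frac{1}{13215} = - \frac{1241}{7943} + \frac{3569}{2643} = \frac{25068604}{20993349}$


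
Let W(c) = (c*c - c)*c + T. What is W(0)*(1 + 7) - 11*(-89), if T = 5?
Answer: 1019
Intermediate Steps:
W(c) = 5 + c*(c² - c) (W(c) = (c*c - c)*c + 5 = (c² - c)*c + 5 = c*(c² - c) + 5 = 5 + c*(c² - c))
W(0)*(1 + 7) - 11*(-89) = (5 + 0³ - 1*0²)*(1 + 7) - 11*(-89) = (5 + 0 - 1*0)*8 + 979 = (5 + 0 + 0)*8 + 979 = 5*8 + 979 = 40 + 979 = 1019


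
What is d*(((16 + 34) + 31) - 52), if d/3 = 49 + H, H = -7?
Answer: 3654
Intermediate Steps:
d = 126 (d = 3*(49 - 7) = 3*42 = 126)
d*(((16 + 34) + 31) - 52) = 126*(((16 + 34) + 31) - 52) = 126*((50 + 31) - 52) = 126*(81 - 52) = 126*29 = 3654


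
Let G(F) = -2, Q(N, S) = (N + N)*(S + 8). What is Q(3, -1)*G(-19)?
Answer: -84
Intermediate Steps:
Q(N, S) = 2*N*(8 + S) (Q(N, S) = (2*N)*(8 + S) = 2*N*(8 + S))
Q(3, -1)*G(-19) = (2*3*(8 - 1))*(-2) = (2*3*7)*(-2) = 42*(-2) = -84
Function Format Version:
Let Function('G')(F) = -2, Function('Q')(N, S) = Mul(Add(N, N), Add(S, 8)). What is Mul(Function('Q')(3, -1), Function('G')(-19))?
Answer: -84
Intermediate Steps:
Function('Q')(N, S) = Mul(2, N, Add(8, S)) (Function('Q')(N, S) = Mul(Mul(2, N), Add(8, S)) = Mul(2, N, Add(8, S)))
Mul(Function('Q')(3, -1), Function('G')(-19)) = Mul(Mul(2, 3, Add(8, -1)), -2) = Mul(Mul(2, 3, 7), -2) = Mul(42, -2) = -84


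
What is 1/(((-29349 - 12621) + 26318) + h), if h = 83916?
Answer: 1/68264 ≈ 1.4649e-5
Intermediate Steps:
1/(((-29349 - 12621) + 26318) + h) = 1/(((-29349 - 12621) + 26318) + 83916) = 1/((-41970 + 26318) + 83916) = 1/(-15652 + 83916) = 1/68264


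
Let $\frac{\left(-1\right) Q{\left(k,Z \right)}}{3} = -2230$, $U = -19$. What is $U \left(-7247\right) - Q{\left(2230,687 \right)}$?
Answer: $131003$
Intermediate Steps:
$Q{\left(k,Z \right)} = 6690$ ($Q{\left(k,Z \right)} = \left(-3\right) \left(-2230\right) = 6690$)
$U \left(-7247\right) - Q{\left(2230,687 \right)} = \left(-19\right) \left(-7247\right) - 6690 = 137693 - 6690 = 131003$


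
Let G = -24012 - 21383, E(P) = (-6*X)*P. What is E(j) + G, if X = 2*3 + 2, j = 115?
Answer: -50915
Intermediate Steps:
X = 8 (X = 6 + 2 = 8)
E(P) = -48*P (E(P) = (-6*8)*P = -48*P)
G = -45395
E(j) + G = -48*115 - 45395 = -5520 - 45395 = -50915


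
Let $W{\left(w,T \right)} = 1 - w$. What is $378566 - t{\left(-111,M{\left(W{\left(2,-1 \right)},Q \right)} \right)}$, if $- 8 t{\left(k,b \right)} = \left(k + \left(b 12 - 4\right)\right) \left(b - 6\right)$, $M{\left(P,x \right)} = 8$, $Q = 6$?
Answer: $\frac{1514245}{4} \approx 3.7856 \cdot 10^{5}$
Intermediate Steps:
$t{\left(k,b \right)} = - \frac{\left(-6 + b\right) \left(-4 + k + 12 b\right)}{8}$ ($t{\left(k,b \right)} = - \frac{\left(k + \left(b 12 - 4\right)\right) \left(b - 6\right)}{8} = - \frac{\left(k + \left(12 b - 4\right)\right) \left(-6 + b\right)}{8} = - \frac{\left(k + \left(-4 + 12 b\right)\right) \left(-6 + b\right)}{8} = - \frac{\left(-4 + k + 12 b\right) \left(-6 + b\right)}{8} = - \frac{\left(-6 + b\right) \left(-4 + k + 12 b\right)}{8}$)
$378566 - t{\left(-111,M{\left(W{\left(2,-1 \right)},Q \right)} \right)} = 378566 - \left(-3 - \frac{3 \cdot 8^{2}}{2} + \frac{3}{4} \left(-111\right) + \frac{19}{2} \cdot 8 - 1 \left(-111\right)\right) = 378566 - \left(-3 - 96 - \frac{333}{4} + 76 + 111\right) = 378566 - \frac{19}{4} = \frac{1514245}{4}$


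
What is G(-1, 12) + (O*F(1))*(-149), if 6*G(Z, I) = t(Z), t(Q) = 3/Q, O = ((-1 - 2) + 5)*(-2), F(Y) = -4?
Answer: -4769/2 ≈ -2384.5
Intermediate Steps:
O = -4 (O = (-3 + 5)*(-2) = 2*(-2) = -4)
G(Z, I) = 1/(2*Z) (G(Z, I) = (3/Z)/6 = 1/(2*Z))
G(-1, 12) + (O*F(1))*(-149) = (½)/(-1) - 4*(-4)*(-149) = (½)*(-1) + 16*(-149) = -½ - 2384 = -4769/2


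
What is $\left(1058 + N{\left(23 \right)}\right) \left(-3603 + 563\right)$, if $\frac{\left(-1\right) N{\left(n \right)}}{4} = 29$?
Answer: $-2863680$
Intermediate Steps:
$N{\left(n \right)} = -116$ ($N{\left(n \right)} = \left(-4\right) 29 = -116$)
$\left(1058 + N{\left(23 \right)}\right) \left(-3603 + 563\right) = \left(1058 - 116\right) \left(-3603 + 563\right) = 942 \left(-3040\right) = -2863680$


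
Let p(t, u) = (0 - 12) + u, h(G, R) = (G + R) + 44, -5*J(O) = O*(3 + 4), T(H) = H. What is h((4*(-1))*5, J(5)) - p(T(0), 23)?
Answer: 6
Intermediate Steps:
J(O) = -7*O/5 (J(O) = -O*(3 + 4)/5 = -O*7/5 = -7*O/5)
h(G, R) = 44 + G + R
p(t, u) = -12 + u
h((4*(-1))*5, J(5)) - p(T(0), 23) = (44 + (4*(-1))*5 - 7/5*5) - (-12 + 23) = (44 - 4*5 - 7) - 1*11 = (44 - 20 - 7) - 11 = 17 - 11 = 6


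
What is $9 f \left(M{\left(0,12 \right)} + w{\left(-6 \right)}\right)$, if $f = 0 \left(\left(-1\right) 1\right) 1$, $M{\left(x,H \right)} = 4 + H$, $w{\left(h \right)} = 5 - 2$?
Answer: $0$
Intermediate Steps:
$w{\left(h \right)} = 3$
$f = 0$ ($f = 0 \left(-1\right) 1 = 0 \cdot 1 = 0$)
$9 f \left(M{\left(0,12 \right)} + w{\left(-6 \right)}\right) = 9 \cdot 0 \left(\left(4 + 12\right) + 3\right) = 0 \left(16 + 3\right) = 0 \cdot 19 = 0$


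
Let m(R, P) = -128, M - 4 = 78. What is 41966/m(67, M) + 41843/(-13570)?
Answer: -143708631/434240 ≈ -330.94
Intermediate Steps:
M = 82 (M = 4 + 78 = 82)
41966/m(67, M) + 41843/(-13570) = 41966/(-128) + 41843/(-13570) = 41966*(-1/128) + 41843*(-1/13570) = -20983/64 - 41843/13570 = -143708631/434240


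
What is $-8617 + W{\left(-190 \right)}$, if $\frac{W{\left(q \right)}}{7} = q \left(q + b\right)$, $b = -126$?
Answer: $411663$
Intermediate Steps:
$W{\left(q \right)} = 7 q \left(-126 + q\right)$ ($W{\left(q \right)} = 7 q \left(q - 126\right) = 7 q \left(-126 + q\right)$)
$-8617 + W{\left(-190 \right)} = -8617 + 7 \left(-190\right) \left(-126 - 190\right) = -8617 + 7 \left(-190\right) \left(-316\right) = -8617 + 420280 = 411663$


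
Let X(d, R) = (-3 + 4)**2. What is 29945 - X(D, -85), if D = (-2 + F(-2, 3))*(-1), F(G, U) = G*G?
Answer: 29944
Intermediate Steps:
F(G, U) = G**2
D = -2 (D = (-2 + (-2)**2)*(-1) = (-2 + 4)*(-1) = 2*(-1) = -2)
X(d, R) = 1 (X(d, R) = 1**2 = 1)
29945 - X(D, -85) = 29945 - 1*1 = 29945 - 1 = 29944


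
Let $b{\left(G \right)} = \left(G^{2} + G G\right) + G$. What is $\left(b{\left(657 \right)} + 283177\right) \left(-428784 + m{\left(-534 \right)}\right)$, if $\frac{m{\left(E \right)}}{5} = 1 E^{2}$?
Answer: $1143686015472$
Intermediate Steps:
$m{\left(E \right)} = 5 E^{2}$ ($m{\left(E \right)} = 5 \cdot 1 E^{2} = 5 E^{2}$)
$b{\left(G \right)} = G + 2 G^{2}$ ($b{\left(G \right)} = \left(G^{2} + G^{2}\right) + G = 2 G^{2} + G = G + 2 G^{2}$)
$\left(b{\left(657 \right)} + 283177\right) \left(-428784 + m{\left(-534 \right)}\right) = \left(657 \left(1 + 2 \cdot 657\right) + 283177\right) \left(-428784 + 5 \left(-534\right)^{2}\right) = \left(657 \left(1 + 1314\right) + 283177\right) \left(-428784 + 5 \cdot 285156\right) = \left(657 \cdot 1315 + 283177\right) \left(-428784 + 1425780\right) = \left(863955 + 283177\right) 996996 = 1147132 \cdot 996996 = 1143686015472$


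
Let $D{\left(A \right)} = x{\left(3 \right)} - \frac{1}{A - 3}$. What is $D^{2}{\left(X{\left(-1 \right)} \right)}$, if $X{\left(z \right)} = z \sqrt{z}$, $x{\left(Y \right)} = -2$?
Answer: $\frac{72}{25} + \frac{17 i}{50} \approx 2.88 + 0.34 i$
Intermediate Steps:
$X{\left(z \right)} = z^{\frac{3}{2}}$
$D{\left(A \right)} = -2 - \frac{1}{-3 + A}$ ($D{\left(A \right)} = -2 - \frac{1}{A - 3} = -2 - \frac{1}{-3 + A}$)
$D^{2}{\left(X{\left(-1 \right)} \right)} = \left(\frac{5 - 2 \left(-1\right)^{\frac{3}{2}}}{-3 + \left(-1\right)^{\frac{3}{2}}}\right)^{2} = \left(\frac{5 - 2 \left(- i\right)}{-3 - i}\right)^{2} = \left(\frac{-3 + i}{10} \left(5 + 2 i\right)\right)^{2} = \left(\frac{\left(-3 + i\right) \left(5 + 2 i\right)}{10}\right)^{2} = \frac{\left(-3 + i\right)^{2} \left(5 + 2 i\right)^{2}}{100}$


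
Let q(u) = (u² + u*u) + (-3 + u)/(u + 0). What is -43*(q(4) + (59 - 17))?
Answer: -12771/4 ≈ -3192.8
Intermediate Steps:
q(u) = 2*u² + (-3 + u)/u (q(u) = (u² + u²) + (-3 + u)/u = 2*u² + (-3 + u)/u)
-43*(q(4) + (59 - 17)) = -43*((-3 + 4 + 2*4³)/4 + (59 - 17)) = -43*((-3 + 4 + 2*64)/4 + 42) = -43*((-3 + 4 + 128)/4 + 42) = -43*((¼)*129 + 42) = -43*(129/4 + 42) = -43*297/4 = -12771/4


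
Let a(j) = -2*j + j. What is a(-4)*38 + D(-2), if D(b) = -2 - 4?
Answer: 146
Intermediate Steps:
D(b) = -6
a(j) = -j
a(-4)*38 + D(-2) = -1*(-4)*38 - 6 = 4*38 - 6 = 152 - 6 = 146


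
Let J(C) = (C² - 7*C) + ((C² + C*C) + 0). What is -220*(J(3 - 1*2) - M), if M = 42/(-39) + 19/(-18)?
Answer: 48070/117 ≈ 410.85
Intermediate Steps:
M = -499/234 (M = 42*(-1/39) + 19*(-1/18) = -14/13 - 19/18 = -499/234 ≈ -2.1325)
J(C) = -7*C + 3*C² (J(C) = (C² - 7*C) + ((C² + C²) + 0) = (C² - 7*C) + (2*C² + 0) = (C² - 7*C) + 2*C² = -7*C + 3*C²)
-220*(J(3 - 1*2) - M) = -220*((3 - 1*2)*(-7 + 3*(3 - 1*2)) - 1*(-499/234)) = -220*((3 - 2)*(-7 + 3*(3 - 2)) + 499/234) = -220*(1*(-7 + 3*1) + 499/234) = -220*(1*(-7 + 3) + 499/234) = -220*(1*(-4) + 499/234) = -220*(-4 + 499/234) = -220*(-437/234) = 48070/117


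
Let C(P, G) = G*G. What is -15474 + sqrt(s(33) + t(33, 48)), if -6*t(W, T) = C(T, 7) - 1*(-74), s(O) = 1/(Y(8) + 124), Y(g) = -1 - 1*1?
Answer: -15474 + 25*I*sqrt(122)/61 ≈ -15474.0 + 4.5268*I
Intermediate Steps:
Y(g) = -2 (Y(g) = -1 - 1 = -2)
C(P, G) = G**2
s(O) = 1/122 (s(O) = 1/(-2 + 124) = 1/122)
t(W, T) = -41/2 (t(W, T) = -(7**2 - 1*(-74))/6 = -(49 + 74)/6 = -1/6*123 = -41/2)
-15474 + sqrt(s(33) + t(33, 48)) = -15474 + sqrt(1/122 - 41/2) = -15474 + sqrt(-1250/61) = -15474 + 25*I*sqrt(122)/61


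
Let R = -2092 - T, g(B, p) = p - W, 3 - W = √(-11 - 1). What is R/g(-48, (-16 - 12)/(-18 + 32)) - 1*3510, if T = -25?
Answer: -119535/37 + 4134*I*√3/37 ≈ -3230.7 + 193.52*I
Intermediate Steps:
W = 3 - 2*I*√3 (W = 3 - √(-11 - 1) = 3 - √(-12) = 3 - 2*I*√3 ≈ 3.0 - 3.4641*I)
g(B, p) = -3 + p + 2*I*√3 (g(B, p) = p - (3 - 2*I*√3) = p + (-3 + 2*I*√3) = -3 + p + 2*I*√3)
R = -2067 (R = -2092 - 1*(-25) = -2092 + 25 = -2067)
R/g(-48, (-16 - 12)/(-18 + 32)) - 1*3510 = -2067/(-3 + (-16 - 12)/(-18 + 32) + 2*I*√3) - 1*3510 = -2067/(-3 - 28/14 + 2*I*√3) - 3510 = -2067/(-3 - 28*1/14 + 2*I*√3) - 3510 = -2067/(-3 - 2 + 2*I*√3) - 3510 = -2067/(-5 + 2*I*√3) - 3510 = -3510 - 2067/(-5 + 2*I*√3)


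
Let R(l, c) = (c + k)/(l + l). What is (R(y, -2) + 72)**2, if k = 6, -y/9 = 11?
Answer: 50779876/9801 ≈ 5181.1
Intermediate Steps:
y = -99 (y = -9*11 = -99)
R(l, c) = (6 + c)/(2*l) (R(l, c) = (c + 6)/(l + l) = (6 + c)/((2*l)) = (6 + c)*(1/(2*l)) = (6 + c)/(2*l))
(R(y, -2) + 72)**2 = ((1/2)*(6 - 2)/(-99) + 72)**2 = ((1/2)*(-1/99)*4 + 72)**2 = (-2/99 + 72)**2 = (7126/99)**2 = 50779876/9801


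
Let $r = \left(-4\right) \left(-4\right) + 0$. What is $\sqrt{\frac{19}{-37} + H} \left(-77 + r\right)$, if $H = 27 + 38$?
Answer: $- \frac{61 \sqrt{88282}}{37} \approx -489.85$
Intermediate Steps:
$H = 65$
$r = 16$ ($r = 16 + 0 = 16$)
$\sqrt{\frac{19}{-37} + H} \left(-77 + r\right) = \sqrt{\frac{19}{-37} + 65} \left(-77 + 16\right) = \sqrt{19 \left(- \frac{1}{37}\right) + 65} \left(-61\right) = \sqrt{- \frac{19}{37} + 65} \left(-61\right) = \sqrt{\frac{2386}{37}} \left(-61\right) = \frac{\sqrt{88282}}{37} \left(-61\right) = - \frac{61 \sqrt{88282}}{37}$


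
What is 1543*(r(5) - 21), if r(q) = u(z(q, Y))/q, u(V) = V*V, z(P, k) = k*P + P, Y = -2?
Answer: -24688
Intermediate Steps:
z(P, k) = P + P*k (z(P, k) = P*k + P = P + P*k)
u(V) = V²
r(q) = q (r(q) = (q*(1 - 2))²/q = (q*(-1))²/q = (-q)²/q = q²/q = q)
1543*(r(5) - 21) = 1543*(5 - 21) = 1543*(-16) = -24688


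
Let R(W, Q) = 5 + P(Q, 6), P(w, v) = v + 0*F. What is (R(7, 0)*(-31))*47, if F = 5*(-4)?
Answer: -16027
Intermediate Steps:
F = -20
P(w, v) = v (P(w, v) = v + 0*(-20) = v + 0 = v)
R(W, Q) = 11 (R(W, Q) = 5 + 6 = 11)
(R(7, 0)*(-31))*47 = (11*(-31))*47 = -341*47 = -16027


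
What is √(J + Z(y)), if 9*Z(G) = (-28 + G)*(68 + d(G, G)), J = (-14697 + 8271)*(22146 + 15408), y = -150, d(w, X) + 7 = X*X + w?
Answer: I*√2175887194/3 ≈ 15549.0*I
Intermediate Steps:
d(w, X) = -7 + w + X² (d(w, X) = -7 + (X*X + w) = -7 + (X² + w) = -7 + (w + X²) = -7 + w + X²)
J = -241322004 (J = -6426*37554 = -241322004)
Z(G) = (-28 + G)*(61 + G + G²)/9 (Z(G) = ((-28 + G)*(68 + (-7 + G + G²)))/9 = ((-28 + G)*(61 + G + G²))/9 = (-28 + G)*(61 + G + G²)/9)
√(J + Z(y)) = √(-241322004 + (-1708/9 - 3*(-150)² + (⅑)*(-150)³ + (11/3)*(-150))) = √(-241322004 + (-1708/9 - 3*22500 + (⅑)*(-3375000) - 550)) = √(-241322004 + (-1708/9 - 67500 - 375000 - 550)) = √(-241322004 - 3989158/9) = √(-2175887194/9) = I*√2175887194/3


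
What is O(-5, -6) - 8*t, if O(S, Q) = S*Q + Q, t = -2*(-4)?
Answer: -40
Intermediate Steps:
t = 8
O(S, Q) = Q + Q*S (O(S, Q) = Q*S + Q = Q + Q*S)
O(-5, -6) - 8*t = -6*(1 - 5) - 8*8 = -6*(-4) - 64 = 24 - 64 = -40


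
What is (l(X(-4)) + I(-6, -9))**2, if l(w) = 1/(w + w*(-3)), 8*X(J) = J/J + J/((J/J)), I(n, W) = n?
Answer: 196/9 ≈ 21.778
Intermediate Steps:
X(J) = 1/8 + J/8 (X(J) = (J/J + J/((J/J)))/8 = (1 + J/1)/8 = (1 + J*1)/8 = (1 + J)/8 = 1/8 + J/8)
l(w) = -1/(2*w) (l(w) = 1/(w - 3*w) = 1/(-2*w) = -1/(2*w))
(l(X(-4)) + I(-6, -9))**2 = (-1/(2*(1/8 + (1/8)*(-4))) - 6)**2 = (-1/(2*(1/8 - 1/2)) - 6)**2 = (-1/(2*(-3/8)) - 6)**2 = (-1/2*(-8/3) - 6)**2 = (4/3 - 6)**2 = (-14/3)**2 = 196/9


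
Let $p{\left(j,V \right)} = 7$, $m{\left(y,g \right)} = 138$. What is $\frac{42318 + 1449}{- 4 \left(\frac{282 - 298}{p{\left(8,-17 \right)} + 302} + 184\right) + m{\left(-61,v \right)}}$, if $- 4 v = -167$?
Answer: $- \frac{13524003}{184718} \approx -73.214$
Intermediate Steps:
$v = \frac{167}{4}$ ($v = \left(- \frac{1}{4}\right) \left(-167\right) = \frac{167}{4} \approx 41.75$)
$\frac{42318 + 1449}{- 4 \left(\frac{282 - 298}{p{\left(8,-17 \right)} + 302} + 184\right) + m{\left(-61,v \right)}} = \frac{42318 + 1449}{- 4 \left(\frac{282 - 298}{7 + 302} + 184\right) + 138} = \frac{43767}{- 4 \left(- \frac{16}{309} + 184\right) + 138} = \frac{43767}{\left(-4\right) \frac{56840}{309} + 138} = \frac{43767}{- \frac{227360}{309} + 138} = \frac{43767}{- \frac{184718}{309}} = 43767 \left(- \frac{309}{184718}\right) = - \frac{13524003}{184718}$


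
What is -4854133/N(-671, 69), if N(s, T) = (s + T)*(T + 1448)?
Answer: 4854133/913234 ≈ 5.3153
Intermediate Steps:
N(s, T) = (1448 + T)*(T + s) (N(s, T) = (T + s)*(1448 + T) = (1448 + T)*(T + s))
-4854133/N(-671, 69) = -4854133/(69² + 1448*69 + 1448*(-671) + 69*(-671)) = -4854133/(4761 + 99912 - 971608 - 46299) = -4854133/(-913234) = -4854133*(-1/913234) = 4854133/913234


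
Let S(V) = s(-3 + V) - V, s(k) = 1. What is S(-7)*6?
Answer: 48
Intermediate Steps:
S(V) = 1 - V
S(-7)*6 = (1 - 1*(-7))*6 = (1 + 7)*6 = 8*6 = 48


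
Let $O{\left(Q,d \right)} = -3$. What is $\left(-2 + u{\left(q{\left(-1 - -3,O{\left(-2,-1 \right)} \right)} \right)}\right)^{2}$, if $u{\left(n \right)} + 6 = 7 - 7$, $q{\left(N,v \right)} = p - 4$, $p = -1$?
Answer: $64$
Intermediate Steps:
$q{\left(N,v \right)} = -5$ ($q{\left(N,v \right)} = -1 - 4 = -5$)
$u{\left(n \right)} = -6$ ($u{\left(n \right)} = -6 + \left(7 - 7\right) = -6 + 0 = -6$)
$\left(-2 + u{\left(q{\left(-1 - -3,O{\left(-2,-1 \right)} \right)} \right)}\right)^{2} = \left(-2 - 6\right)^{2} = \left(-8\right)^{2} = 64$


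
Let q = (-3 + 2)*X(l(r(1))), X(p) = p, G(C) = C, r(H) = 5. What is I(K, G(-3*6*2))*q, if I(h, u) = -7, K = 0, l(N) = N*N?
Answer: 175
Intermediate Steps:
l(N) = N²
q = -25 (q = (-3 + 2)*5² = -1*25 = -25)
I(K, G(-3*6*2))*q = -7*(-25) = 175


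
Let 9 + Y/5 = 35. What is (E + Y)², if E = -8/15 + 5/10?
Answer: 15202201/900 ≈ 16891.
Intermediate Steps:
Y = 130 (Y = -45 + 5*35 = -45 + 175 = 130)
E = -1/30 (E = -8*1/15 + 5*(⅒) = -8/15 + ½ = -1/30 ≈ -0.033333)
(E + Y)² = (-1/30 + 130)² = (3899/30)² = 15202201/900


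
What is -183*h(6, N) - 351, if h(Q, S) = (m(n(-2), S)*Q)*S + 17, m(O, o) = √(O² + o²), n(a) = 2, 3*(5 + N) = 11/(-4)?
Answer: -3462 + 4331*√5617/8 ≈ 37112.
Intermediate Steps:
N = -71/12 (N = -5 + (11/(-4))/3 = -5 + (11*(-¼))/3 = -5 + (⅓)*(-11/4) = -5 - 11/12 = -71/12 ≈ -5.9167)
h(Q, S) = 17 + Q*S*√(4 + S²) (h(Q, S) = (√(2² + S²)*Q)*S + 17 = (√(4 + S²)*Q)*S + 17 = (Q*√(4 + S²))*S + 17 = Q*S*√(4 + S²) + 17 = 17 + Q*S*√(4 + S²))
-183*h(6, N) - 351 = -183*(17 + 6*(-71/12)*√(4 + (-71/12)²)) - 351 = -183*(17 + 6*(-71/12)*√(4 + 5041/144)) - 351 = -183*(17 + 6*(-71/12)*√(5617/144)) - 351 = -183*(17 + 6*(-71/12)*(√5617/12)) - 351 = -183*(17 - 71*√5617/24) - 351 = (-3111 + 4331*√5617/8) - 351 = -3462 + 4331*√5617/8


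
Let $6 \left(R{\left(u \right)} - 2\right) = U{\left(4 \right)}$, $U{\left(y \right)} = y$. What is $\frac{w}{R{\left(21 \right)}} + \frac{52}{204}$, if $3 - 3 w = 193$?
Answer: $- \frac{4793}{204} \approx -23.495$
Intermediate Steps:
$w = - \frac{190}{3}$ ($w = 1 - \frac{193}{3} = - \frac{190}{3} \approx -63.333$)
$R{\left(u \right)} = \frac{8}{3}$ ($R{\left(u \right)} = 2 + \frac{1}{6} \cdot 4 = 2 + \frac{2}{3} = \frac{8}{3}$)
$\frac{w}{R{\left(21 \right)}} + \frac{52}{204} = - \frac{190}{3 \cdot \frac{8}{3}} + \frac{52}{204} = \left(- \frac{190}{3}\right) \frac{3}{8} + 52 \cdot \frac{1}{204} = - \frac{95}{4} + \frac{13}{51} = - \frac{4793}{204}$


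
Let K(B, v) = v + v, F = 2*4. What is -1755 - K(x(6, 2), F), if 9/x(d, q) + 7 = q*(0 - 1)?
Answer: -1771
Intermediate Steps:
x(d, q) = 9/(-7 - q) (x(d, q) = 9/(-7 + q*(0 - 1)) = 9/(-7 + q*(-1)) = 9/(-7 - q))
F = 8
K(B, v) = 2*v
-1755 - K(x(6, 2), F) = -1755 - 2*8 = -1755 - 1*16 = -1755 - 16 = -1771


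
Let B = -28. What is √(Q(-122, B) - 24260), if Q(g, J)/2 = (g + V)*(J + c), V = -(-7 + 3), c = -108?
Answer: 2*√1959 ≈ 88.521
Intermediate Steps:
V = 4 (V = -1*(-4) = 4)
Q(g, J) = 2*(-108 + J)*(4 + g) (Q(g, J) = 2*((g + 4)*(J - 108)) = 2*((4 + g)*(-108 + J)) = 2*((-108 + J)*(4 + g)) = 2*(-108 + J)*(4 + g))
√(Q(-122, B) - 24260) = √((-864 - 216*(-122) + 8*(-28) + 2*(-28)*(-122)) - 24260) = √((-864 + 26352 - 224 + 6832) - 24260) = √(32096 - 24260) = √7836 = 2*√1959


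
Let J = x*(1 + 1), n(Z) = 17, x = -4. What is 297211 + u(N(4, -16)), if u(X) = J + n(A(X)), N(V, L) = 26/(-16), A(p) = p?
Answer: 297220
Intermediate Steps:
J = -8 (J = -4*(1 + 1) = -4*2 = -8)
N(V, L) = -13/8 (N(V, L) = 26*(-1/16) = -13/8)
u(X) = 9 (u(X) = -8 + 17 = 9)
297211 + u(N(4, -16)) = 297211 + 9 = 297220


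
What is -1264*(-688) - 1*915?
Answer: 868717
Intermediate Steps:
-1264*(-688) - 1*915 = 869632 - 915 = 868717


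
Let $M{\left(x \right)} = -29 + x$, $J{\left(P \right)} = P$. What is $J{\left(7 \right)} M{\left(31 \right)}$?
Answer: $14$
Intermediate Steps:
$J{\left(7 \right)} M{\left(31 \right)} = 7 \left(-29 + 31\right) = 7 \cdot 2 = 14$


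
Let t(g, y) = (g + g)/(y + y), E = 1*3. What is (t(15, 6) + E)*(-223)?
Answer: -2453/2 ≈ -1226.5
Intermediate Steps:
E = 3
t(g, y) = g/y (t(g, y) = (2*g)/((2*y)) = (2*g)*(1/(2*y)) = g/y)
(t(15, 6) + E)*(-223) = (15/6 + 3)*(-223) = (15*(⅙) + 3)*(-223) = (5/2 + 3)*(-223) = (11/2)*(-223) = -2453/2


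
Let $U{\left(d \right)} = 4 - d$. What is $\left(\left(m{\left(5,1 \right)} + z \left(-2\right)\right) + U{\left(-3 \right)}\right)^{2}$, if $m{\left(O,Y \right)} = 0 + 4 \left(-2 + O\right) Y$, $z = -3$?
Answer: $625$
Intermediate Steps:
$m{\left(O,Y \right)} = Y \left(-8 + 4 O\right)$ ($m{\left(O,Y \right)} = 0 + \left(-8 + 4 O\right) Y = 0 + Y \left(-8 + 4 O\right) = Y \left(-8 + 4 O\right)$)
$\left(\left(m{\left(5,1 \right)} + z \left(-2\right)\right) + U{\left(-3 \right)}\right)^{2} = \left(\left(4 \cdot 1 \left(-2 + 5\right) - -6\right) + \left(4 - -3\right)\right)^{2} = \left(\left(4 \cdot 1 \cdot 3 + 6\right) + \left(4 + 3\right)\right)^{2} = \left(\left(12 + 6\right) + 7\right)^{2} = \left(18 + 7\right)^{2} = 25^{2} = 625$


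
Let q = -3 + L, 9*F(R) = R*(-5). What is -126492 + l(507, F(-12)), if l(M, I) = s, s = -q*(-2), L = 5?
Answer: -126488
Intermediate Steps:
F(R) = -5*R/9 (F(R) = (R*(-5))/9 = (-5*R)/9 = -5*R/9)
q = 2 (q = -3 + 5 = 2)
s = 4 (s = -1*2*(-2) = -2*(-2) = 4)
l(M, I) = 4
-126492 + l(507, F(-12)) = -126492 + 4 = -126488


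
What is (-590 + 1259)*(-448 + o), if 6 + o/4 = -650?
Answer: -2055168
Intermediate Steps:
o = -2624 (o = -24 + 4*(-650) = -24 - 2600 = -2624)
(-590 + 1259)*(-448 + o) = (-590 + 1259)*(-448 - 2624) = 669*(-3072) = -2055168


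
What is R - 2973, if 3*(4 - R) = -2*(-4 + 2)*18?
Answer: -2993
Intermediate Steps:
R = -20 (R = 4 - (-2*(-4 + 2))*18/3 = 4 - (-2*(-2))*18/3 = 4 - 4*18/3 = 4 - ⅓*72 = 4 - 24 = -20)
R - 2973 = -20 - 2973 = -2993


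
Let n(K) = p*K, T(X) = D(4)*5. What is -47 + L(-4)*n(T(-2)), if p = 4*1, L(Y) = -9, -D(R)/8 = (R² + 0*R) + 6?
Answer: 31633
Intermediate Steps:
D(R) = -48 - 8*R² (D(R) = -8*((R² + 0*R) + 6) = -8*((R² + 0) + 6) = -8*(R² + 6) = -8*(6 + R²) = -48 - 8*R²)
T(X) = -880 (T(X) = (-48 - 8*4²)*5 = (-48 - 8*16)*5 = (-48 - 128)*5 = -176*5 = -880)
p = 4
n(K) = 4*K
-47 + L(-4)*n(T(-2)) = -47 - 36*(-880) = -47 - 9*(-3520) = -47 + 31680 = 31633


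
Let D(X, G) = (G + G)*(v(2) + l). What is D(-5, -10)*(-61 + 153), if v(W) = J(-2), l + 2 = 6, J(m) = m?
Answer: -3680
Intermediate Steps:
l = 4 (l = -2 + 6 = 4)
v(W) = -2
D(X, G) = 4*G (D(X, G) = (G + G)*(-2 + 4) = (2*G)*2 = 4*G)
D(-5, -10)*(-61 + 153) = (4*(-10))*(-61 + 153) = -40*92 = -3680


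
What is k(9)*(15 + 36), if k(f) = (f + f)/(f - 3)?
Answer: 153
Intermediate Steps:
k(f) = 2*f/(-3 + f) (k(f) = (2*f)/(-3 + f) = 2*f/(-3 + f))
k(9)*(15 + 36) = (2*9/(-3 + 9))*(15 + 36) = (2*9/6)*51 = (2*9*(⅙))*51 = 3*51 = 153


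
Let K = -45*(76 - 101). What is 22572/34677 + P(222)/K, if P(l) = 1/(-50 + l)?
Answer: 485301853/745555500 ≈ 0.65093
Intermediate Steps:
K = 1125 (K = -45*(-25) = 1125)
22572/34677 + P(222)/K = 22572/34677 + 1/((-50 + 222)*1125) = 22572*(1/34677) + (1/1125)/172 = 2508/3853 + (1/172)*(1/1125) = 2508/3853 + 1/193500 = 485301853/745555500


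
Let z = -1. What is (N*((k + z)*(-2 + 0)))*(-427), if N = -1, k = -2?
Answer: 2562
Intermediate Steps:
(N*((k + z)*(-2 + 0)))*(-427) = -(-2 - 1)*(-2 + 0)*(-427) = -(-3)*(-2)*(-427) = -1*6*(-427) = -6*(-427) = 2562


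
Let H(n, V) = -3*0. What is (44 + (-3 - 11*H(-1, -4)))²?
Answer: 1681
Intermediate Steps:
H(n, V) = 0
(44 + (-3 - 11*H(-1, -4)))² = (44 + (-3 - 11*0))² = (44 + (-3 + 0))² = (44 - 3)² = 41² = 1681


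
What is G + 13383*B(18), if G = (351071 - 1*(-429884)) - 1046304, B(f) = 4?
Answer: -211817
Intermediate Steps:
G = -265349 (G = (351071 + 429884) - 1046304 = 780955 - 1046304 = -265349)
G + 13383*B(18) = -265349 + 13383*4 = -265349 + 53532 = -211817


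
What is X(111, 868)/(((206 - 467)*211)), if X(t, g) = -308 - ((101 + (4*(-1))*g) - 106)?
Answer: -3169/55071 ≈ -0.057544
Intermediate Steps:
X(t, g) = -303 + 4*g (X(t, g) = -308 - ((101 - 4*g) - 106) = -308 - (-5 - 4*g) = -308 + (5 + 4*g) = -303 + 4*g)
X(111, 868)/(((206 - 467)*211)) = (-303 + 4*868)/(((206 - 467)*211)) = (-303 + 3472)/((-261*211)) = 3169/(-55071) = 3169*(-1/55071) = -3169/55071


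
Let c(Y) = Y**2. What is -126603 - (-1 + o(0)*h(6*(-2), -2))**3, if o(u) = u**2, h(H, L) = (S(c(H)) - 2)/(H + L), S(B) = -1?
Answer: -126602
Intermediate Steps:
h(H, L) = -3/(H + L) (h(H, L) = (-1 - 2)/(H + L) = -3/(H + L))
-126603 - (-1 + o(0)*h(6*(-2), -2))**3 = -126603 - (-1 + 0**2*(-3/(6*(-2) - 2)))**3 = -126603 - (-1 + 0*(-3/(-12 - 2)))**3 = -126603 - (-1 + 0*(-3/(-14)))**3 = -126603 - (-1 + 0*(-3*(-1/14)))**3 = -126603 - (-1 + 0*(3/14))**3 = -126603 - (-1 + 0)**3 = -126603 - 1*(-1)**3 = -126603 - 1*(-1) = -126603 + 1 = -126602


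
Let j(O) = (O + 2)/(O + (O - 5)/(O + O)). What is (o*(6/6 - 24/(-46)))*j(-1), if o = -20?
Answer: -350/23 ≈ -15.217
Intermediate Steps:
j(O) = (2 + O)/(O + (-5 + O)/(2*O)) (j(O) = (2 + O)/(O + (-5 + O)/((2*O))) = (2 + O)/(O + (-5 + O)*(1/(2*O))) = (2 + O)/(O + (-5 + O)/(2*O)))
(o*(6/6 - 24/(-46)))*j(-1) = (-20*(6/6 - 24/(-46)))*(2*(-1)*(2 - 1)/(-5 - 1 + 2*(-1)²)) = (-20*(6*(⅙) - 24*(-1/46)))*(2*(-1)*1/(-5 - 1 + 2*1)) = (-20*(1 + 12/23))*(2*(-1)*1/(-5 - 1 + 2)) = (-20*35/23)*(2*(-1)*1/(-4)) = -1400*(-1)*(-1)/(23*4) = -700/23*½ = -350/23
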